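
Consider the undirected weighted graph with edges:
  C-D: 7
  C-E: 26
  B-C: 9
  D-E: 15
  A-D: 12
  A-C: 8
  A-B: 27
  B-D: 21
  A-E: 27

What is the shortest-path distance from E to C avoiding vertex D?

Paths from E to C avoiding D:
E → C: 26
E → A → B → C: 27 + 27 + 9 = 63
E → A → C: 27 + 8 = 35
Best route has total 26.

26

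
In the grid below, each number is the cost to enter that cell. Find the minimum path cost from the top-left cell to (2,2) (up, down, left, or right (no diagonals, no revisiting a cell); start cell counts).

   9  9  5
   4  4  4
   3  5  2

23

One optimal route is r0c0 → r1c0 → r1c1 → r1c2 → r2c2.
Its cost is 9 + 4 + 4 + 4 + 2 = 23.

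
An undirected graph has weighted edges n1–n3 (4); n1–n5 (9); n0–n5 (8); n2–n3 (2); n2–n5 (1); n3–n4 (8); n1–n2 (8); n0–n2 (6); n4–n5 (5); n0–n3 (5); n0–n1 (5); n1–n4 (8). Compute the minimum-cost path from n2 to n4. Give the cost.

Some routes from n2 to n4:
n2 - n3 - n4: 2 + 8 = 10
n2 - n5 - n4: 1 + 5 = 6
n2 - n1 - n4: 8 + 8 = 16
n2 - n3 - n1 - n4: 2 + 4 + 8 = 14
n2 - n5 - n1 - n4: 1 + 9 + 8 = 18
The minimum is 6.

6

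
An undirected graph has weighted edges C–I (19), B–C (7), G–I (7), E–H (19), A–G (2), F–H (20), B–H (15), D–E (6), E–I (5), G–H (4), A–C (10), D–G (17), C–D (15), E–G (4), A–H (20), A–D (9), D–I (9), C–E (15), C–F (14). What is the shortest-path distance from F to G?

24

Checking several routes:
F -> C -> I -> G: 14 + 19 + 7 = 40
F -> H -> G: 20 + 4 = 24
F -> C -> D -> E -> G: 14 + 15 + 6 + 4 = 39
F -> C -> A -> G: 14 + 10 + 2 = 26
F -> C -> E -> G: 14 + 15 + 4 = 33
F -> C -> B -> H -> G: 14 + 7 + 15 + 4 = 40
Best route has total 24.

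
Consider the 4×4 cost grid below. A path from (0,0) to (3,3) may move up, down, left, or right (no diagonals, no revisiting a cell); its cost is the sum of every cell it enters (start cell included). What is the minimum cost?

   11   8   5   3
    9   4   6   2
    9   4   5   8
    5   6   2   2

Path (0,0)→(0,1)→(1,1)→(2,1)→(2,2)→(3,2)→(3,3): 11 + 8 + 4 + 4 + 5 + 2 + 2 = 36.

36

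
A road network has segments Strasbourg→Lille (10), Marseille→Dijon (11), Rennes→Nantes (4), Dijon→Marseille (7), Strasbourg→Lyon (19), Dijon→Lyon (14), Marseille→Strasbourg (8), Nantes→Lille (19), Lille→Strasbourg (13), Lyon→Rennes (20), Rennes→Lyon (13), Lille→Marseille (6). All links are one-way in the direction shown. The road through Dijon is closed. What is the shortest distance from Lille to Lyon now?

Routes from Lille to Lyon avoiding Dijon:
Lille-Strasbourg-Lyon: 13 + 19 = 32
Lille-Marseille-Strasbourg-Lyon: 6 + 8 + 19 = 33
The minimum is 32 km.

32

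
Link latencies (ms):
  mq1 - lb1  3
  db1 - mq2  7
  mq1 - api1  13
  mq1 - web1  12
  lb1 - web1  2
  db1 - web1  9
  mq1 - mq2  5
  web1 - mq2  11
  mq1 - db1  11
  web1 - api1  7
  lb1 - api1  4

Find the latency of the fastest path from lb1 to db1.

11

Comparing a few candidate routes:
lb1-web1-db1: 2 + 9 = 11
lb1-mq1-db1: 3 + 11 = 14
lb1-web1-mq2-db1: 2 + 11 + 7 = 20
lb1-mq1-mq2-db1: 3 + 5 + 7 = 15
The minimum is 11 ms.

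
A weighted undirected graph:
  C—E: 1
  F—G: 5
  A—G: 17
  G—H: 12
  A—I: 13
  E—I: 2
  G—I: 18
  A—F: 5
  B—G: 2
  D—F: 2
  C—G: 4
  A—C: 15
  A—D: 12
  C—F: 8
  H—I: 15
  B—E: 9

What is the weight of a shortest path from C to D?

10

Comparing a few candidate routes:
C -> E -> I -> A -> F -> D: 1 + 2 + 13 + 5 + 2 = 23
C -> F -> D: 8 + 2 = 10
C -> G -> F -> D: 4 + 5 + 2 = 11
C -> A -> F -> D: 15 + 5 + 2 = 22
C -> E -> B -> G -> F -> D: 1 + 9 + 2 + 5 + 2 = 19
Best route has total 10.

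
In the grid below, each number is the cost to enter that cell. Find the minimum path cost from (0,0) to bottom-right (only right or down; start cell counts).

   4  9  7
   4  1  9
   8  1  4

14

Path [0,0] [1,0] [1,1] [2,1] [2,2]: 4 + 4 + 1 + 1 + 4 = 14.
For comparison, the top-then-right route costs 33.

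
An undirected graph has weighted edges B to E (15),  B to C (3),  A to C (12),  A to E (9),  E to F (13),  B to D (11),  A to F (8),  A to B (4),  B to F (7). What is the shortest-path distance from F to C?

Checking several routes:
F-B-C: 7 + 3 = 10
F-B-A-C: 7 + 4 + 12 = 23
F-A-C: 8 + 12 = 20
F-A-B-C: 8 + 4 + 3 = 15
F-E-A-B-C: 13 + 9 + 4 + 3 = 29
The minimum is 10.

10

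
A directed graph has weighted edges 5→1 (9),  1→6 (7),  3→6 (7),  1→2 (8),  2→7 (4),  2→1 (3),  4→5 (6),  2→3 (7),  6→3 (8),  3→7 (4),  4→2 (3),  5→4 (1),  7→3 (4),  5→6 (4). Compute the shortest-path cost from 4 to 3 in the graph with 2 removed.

18

Candidate routes:
4→5→6→3: 6 + 4 + 8 = 18
4→5→1→6→3: 6 + 9 + 7 + 8 = 30
The minimum is 18.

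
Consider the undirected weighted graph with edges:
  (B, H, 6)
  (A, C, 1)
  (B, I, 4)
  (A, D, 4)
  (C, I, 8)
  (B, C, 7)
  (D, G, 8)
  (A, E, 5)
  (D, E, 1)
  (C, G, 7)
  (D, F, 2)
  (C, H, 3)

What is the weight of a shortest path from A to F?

6

Paths from A to F:
A → D → F: 4 + 2 = 6
A → C → G → D → F: 1 + 7 + 8 + 2 = 18
A → E → D → F: 5 + 1 + 2 = 8
Shortest: 6.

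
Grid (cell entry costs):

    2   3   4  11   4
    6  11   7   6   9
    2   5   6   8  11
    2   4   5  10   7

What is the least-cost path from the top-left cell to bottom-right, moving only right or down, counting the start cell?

One optimal route is r0c0 → r1c0 → r2c0 → r3c0 → r3c1 → r3c2 → r3c3 → r3c4.
Its cost is 2 + 6 + 2 + 2 + 4 + 5 + 10 + 7 = 38.

38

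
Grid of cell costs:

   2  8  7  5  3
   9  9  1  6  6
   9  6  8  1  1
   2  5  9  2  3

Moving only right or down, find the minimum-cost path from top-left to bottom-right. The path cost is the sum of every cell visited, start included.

29

Best path: (0,0)→(0,1)→(0,2)→(1,2)→(1,3)→(2,3)→(2,4)→(3,4)
Cost: 2 + 8 + 7 + 1 + 6 + 1 + 1 + 3 = 29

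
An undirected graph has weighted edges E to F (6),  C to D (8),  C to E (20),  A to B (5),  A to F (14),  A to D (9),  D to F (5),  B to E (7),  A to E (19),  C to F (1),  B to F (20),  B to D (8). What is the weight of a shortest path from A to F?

Some routes from A to F:
A-D-C-F: 9 + 8 + 1 = 18
A-F: 14
A-D-F: 9 + 5 = 14
A-B-E-F: 5 + 7 + 6 = 18
A-B-D-F: 5 + 8 + 5 = 18
The minimum is 14.

14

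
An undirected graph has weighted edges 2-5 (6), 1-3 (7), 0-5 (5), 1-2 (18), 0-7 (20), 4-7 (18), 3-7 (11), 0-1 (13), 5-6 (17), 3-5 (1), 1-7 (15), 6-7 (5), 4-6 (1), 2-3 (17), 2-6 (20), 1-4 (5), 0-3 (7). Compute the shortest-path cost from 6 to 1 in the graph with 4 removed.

20

Checking several routes:
6 - 7 - 3 - 1: 5 + 11 + 7 = 23
6 - 7 - 1: 5 + 15 = 20
6 - 5 - 3 - 1: 17 + 1 + 7 = 25
6 - 7 - 3 - 5 - 0 - 1: 5 + 11 + 1 + 5 + 13 = 35
6 - 2 - 5 - 3 - 1: 20 + 6 + 1 + 7 = 34
Shortest: 20.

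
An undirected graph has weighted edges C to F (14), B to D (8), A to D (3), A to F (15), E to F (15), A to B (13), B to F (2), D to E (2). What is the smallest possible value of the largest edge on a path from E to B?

8

Comparing a few candidate routes:
E-D-A-B: max(2, 3, 13) = 13
E-F-A-D-B: max(15, 15, 3, 8) = 15
E-D-B: max(2, 8) = 8
E-F-A-B: max(15, 15, 13) = 15
E-D-A-F-B: max(2, 3, 15, 2) = 15
Best route has worst link 8.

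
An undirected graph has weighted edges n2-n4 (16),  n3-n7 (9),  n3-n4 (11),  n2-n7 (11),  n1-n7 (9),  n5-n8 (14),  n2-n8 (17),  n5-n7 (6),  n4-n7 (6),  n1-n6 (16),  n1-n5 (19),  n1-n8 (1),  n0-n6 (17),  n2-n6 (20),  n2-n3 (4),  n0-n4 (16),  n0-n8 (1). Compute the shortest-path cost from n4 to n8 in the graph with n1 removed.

Checking several routes:
n4→n7→n5→n8: 6 + 6 + 14 = 26
n4→n7→n2→n8: 6 + 11 + 17 = 34
n4→n2→n8: 16 + 17 = 33
n4→n3→n2→n8: 11 + 4 + 17 = 32
n4→n0→n8: 16 + 1 = 17
Best route has total 17.

17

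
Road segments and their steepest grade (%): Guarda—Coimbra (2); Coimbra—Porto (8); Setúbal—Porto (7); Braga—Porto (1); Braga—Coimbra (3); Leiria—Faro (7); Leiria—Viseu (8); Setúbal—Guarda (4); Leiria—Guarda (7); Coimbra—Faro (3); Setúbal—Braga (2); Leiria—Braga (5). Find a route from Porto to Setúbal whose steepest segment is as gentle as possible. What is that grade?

Checking several routes:
Porto→Braga→Coimbra→Guarda→Setúbal: max(1, 3, 2, 4) = 4
Porto→Braga→Setúbal: max(1, 2) = 2
Porto→Braga→Leiria→Guarda→Setúbal: max(1, 5, 7, 4) = 7
Porto→Braga→Coimbra→Faro→Leiria→Guarda→Setúbal: max(1, 3, 3, 7, 7, 4) = 7
Porto→Braga→Leiria→Faro→Coimbra→Guarda→Setúbal: max(1, 5, 7, 3, 2, 4) = 7
Porto→Setúbal: max(7) = 7
The minimum achievable maximum is 2%.

2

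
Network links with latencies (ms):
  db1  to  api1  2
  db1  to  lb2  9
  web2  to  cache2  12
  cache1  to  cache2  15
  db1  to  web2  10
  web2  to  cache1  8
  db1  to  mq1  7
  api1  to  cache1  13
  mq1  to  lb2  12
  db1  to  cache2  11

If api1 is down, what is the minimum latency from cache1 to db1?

18

Paths from cache1 to db1 avoiding api1:
cache1 → cache2 → web2 → db1: 15 + 12 + 10 = 37
cache1 → cache2 → db1: 15 + 11 = 26
cache1 → web2 → cache2 → db1: 8 + 12 + 11 = 31
cache1 → web2 → db1: 8 + 10 = 18
Best route has total 18 ms.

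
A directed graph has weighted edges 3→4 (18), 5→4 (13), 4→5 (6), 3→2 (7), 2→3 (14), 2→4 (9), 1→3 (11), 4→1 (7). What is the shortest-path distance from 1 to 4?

Routes from 1 to 4:
1-3-2-4: 11 + 7 + 9 = 27
1-3-4: 11 + 18 = 29
Shortest: 27.

27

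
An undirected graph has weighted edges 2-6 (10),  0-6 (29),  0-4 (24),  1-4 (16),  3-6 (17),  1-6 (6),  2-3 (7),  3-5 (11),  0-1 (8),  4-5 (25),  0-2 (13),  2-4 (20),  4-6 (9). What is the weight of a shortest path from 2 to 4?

19

A few of the 2→4 routes:
2-6-4: 10 + 9 = 19
2-4: 20
2-6-1-4: 10 + 6 + 16 = 32
Best route has total 19.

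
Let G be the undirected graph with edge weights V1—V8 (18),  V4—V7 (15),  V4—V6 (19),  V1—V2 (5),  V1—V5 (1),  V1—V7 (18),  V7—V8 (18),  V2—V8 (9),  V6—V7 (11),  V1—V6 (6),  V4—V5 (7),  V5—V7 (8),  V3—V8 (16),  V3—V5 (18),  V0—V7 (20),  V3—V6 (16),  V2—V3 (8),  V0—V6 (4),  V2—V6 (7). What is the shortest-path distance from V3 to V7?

Checking several routes:
V3 - V2 - V1 - V6 - V7: 8 + 5 + 6 + 11 = 30
V3 - V5 - V7: 18 + 8 = 26
V3 - V6 - V7: 16 + 11 = 27
V3 - V2 - V6 - V7: 8 + 7 + 11 = 26
V3 - V2 - V6 - V1 - V5 - V7: 8 + 7 + 6 + 1 + 8 = 30
V3 - V2 - V1 - V5 - V7: 8 + 5 + 1 + 8 = 22
Best route has total 22.

22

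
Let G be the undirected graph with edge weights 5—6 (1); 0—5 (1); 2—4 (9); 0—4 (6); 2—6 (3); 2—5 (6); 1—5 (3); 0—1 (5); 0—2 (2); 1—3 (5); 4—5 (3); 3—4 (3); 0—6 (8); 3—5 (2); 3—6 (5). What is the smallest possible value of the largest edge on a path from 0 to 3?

2

Some routes from 0 to 3:
0 - 5 - 4 - 3: max(1, 3, 3) = 3
0 - 2 - 6 - 5 - 3: max(2, 3, 1, 2) = 3
0 - 2 - 6 - 5 - 4 - 3: max(2, 3, 1, 3, 3) = 3
0 - 5 - 1 - 3: max(1, 3, 5) = 5
0 - 5 - 3: max(1, 2) = 2
0 - 5 - 6 - 3: max(1, 1, 5) = 5
Best route has worst link 2.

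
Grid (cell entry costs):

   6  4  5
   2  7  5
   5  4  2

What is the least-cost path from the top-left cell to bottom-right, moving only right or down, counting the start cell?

19

Take r0c0 → r1c0 → r2c0 → r2c1 → r2c2 for a total of 6 + 2 + 5 + 4 + 2 = 19.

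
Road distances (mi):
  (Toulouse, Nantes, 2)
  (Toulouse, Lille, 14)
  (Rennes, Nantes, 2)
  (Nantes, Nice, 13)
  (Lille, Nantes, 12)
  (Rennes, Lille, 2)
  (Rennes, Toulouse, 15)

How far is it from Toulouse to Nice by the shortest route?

15

Routes from Toulouse to Nice:
Toulouse→Rennes→Lille→Nantes→Nice: 15 + 2 + 12 + 13 = 42
Toulouse→Lille→Nantes→Nice: 14 + 12 + 13 = 39
Toulouse→Nantes→Nice: 2 + 13 = 15
Toulouse→Lille→Rennes→Nantes→Nice: 14 + 2 + 2 + 13 = 31
Toulouse→Rennes→Nantes→Nice: 15 + 2 + 13 = 30
Best route has total 15 mi.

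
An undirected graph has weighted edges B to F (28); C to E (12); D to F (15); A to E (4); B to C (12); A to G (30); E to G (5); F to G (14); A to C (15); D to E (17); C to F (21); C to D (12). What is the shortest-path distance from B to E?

24

Comparing a few candidate routes:
B→C→D→E: 12 + 12 + 17 = 41
B→F→G→E: 28 + 14 + 5 = 47
B→C→A→E: 12 + 15 + 4 = 31
B→C→F→G→E: 12 + 21 + 14 + 5 = 52
B→C→D→F→G→E: 12 + 12 + 15 + 14 + 5 = 58
B→C→E: 12 + 12 = 24
The minimum is 24.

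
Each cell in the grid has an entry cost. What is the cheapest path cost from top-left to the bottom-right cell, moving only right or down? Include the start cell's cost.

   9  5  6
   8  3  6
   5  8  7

30

Cheapest: (0,0)→(0,1)→(1,1)→(1,2)→(2,2)
  9 + 5 + 3 + 6 + 7 = 30
For comparison, the top-then-right route costs 33.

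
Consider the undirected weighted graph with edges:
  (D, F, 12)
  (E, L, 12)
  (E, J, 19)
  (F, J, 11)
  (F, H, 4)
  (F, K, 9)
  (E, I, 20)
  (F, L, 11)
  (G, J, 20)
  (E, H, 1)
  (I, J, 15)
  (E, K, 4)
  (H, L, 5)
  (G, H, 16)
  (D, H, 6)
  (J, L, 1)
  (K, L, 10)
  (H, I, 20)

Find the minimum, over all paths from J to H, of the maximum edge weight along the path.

5

Checking several routes:
J-L-F-H: max(1, 11, 4) = 11
J-L-K-F-H: max(1, 10, 9, 4) = 10
J-L-K-E-H: max(1, 10, 4, 1) = 10
J-L-F-K-E-H: max(1, 11, 9, 4, 1) = 11
J-L-H: max(1, 5) = 5
Smallest bottleneck: 5.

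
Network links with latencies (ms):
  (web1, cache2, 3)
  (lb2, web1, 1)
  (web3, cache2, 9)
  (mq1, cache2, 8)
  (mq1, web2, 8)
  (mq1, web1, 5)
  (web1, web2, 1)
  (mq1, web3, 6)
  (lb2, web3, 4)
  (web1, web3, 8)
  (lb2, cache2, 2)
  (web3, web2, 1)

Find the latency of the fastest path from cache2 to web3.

5

Some routes from cache2 to web3:
cache2 → web1 → lb2 → web3: 3 + 1 + 4 = 8
cache2 → web3: 9
cache2 → lb2 → web1 → web3: 2 + 1 + 8 = 11
cache2 → web1 → web2 → web3: 3 + 1 + 1 = 5
cache2 → lb2 → web1 → web2 → web3: 2 + 1 + 1 + 1 = 5
cache2 → lb2 → web3: 2 + 4 = 6
The minimum is 5 ms.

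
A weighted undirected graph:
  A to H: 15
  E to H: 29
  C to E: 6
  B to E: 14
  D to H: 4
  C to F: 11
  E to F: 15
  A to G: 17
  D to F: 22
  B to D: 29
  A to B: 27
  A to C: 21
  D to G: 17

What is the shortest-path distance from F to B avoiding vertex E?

Some routes from F to B avoiding E:
F-D-H-A-B: 22 + 4 + 15 + 27 = 68
F-C-A-H-D-B: 11 + 21 + 15 + 4 + 29 = 80
F-C-A-B: 11 + 21 + 27 = 59
F-D-B: 22 + 29 = 51
Best route has total 51.

51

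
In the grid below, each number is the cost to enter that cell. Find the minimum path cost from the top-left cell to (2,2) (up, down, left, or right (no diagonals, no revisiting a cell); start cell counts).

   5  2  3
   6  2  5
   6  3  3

15

Best path: [0,0]→[0,1]→[1,1]→[2,1]→[2,2]
Cost: 5 + 2 + 2 + 3 + 3 = 15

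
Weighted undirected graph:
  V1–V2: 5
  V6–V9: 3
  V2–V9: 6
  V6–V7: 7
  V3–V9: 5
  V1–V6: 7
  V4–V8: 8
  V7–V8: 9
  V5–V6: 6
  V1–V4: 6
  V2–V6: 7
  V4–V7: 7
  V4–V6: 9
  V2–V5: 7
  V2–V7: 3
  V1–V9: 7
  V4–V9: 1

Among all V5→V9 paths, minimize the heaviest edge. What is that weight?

Some routes from V5 to V9:
V5 - V6 - V2 - V7 - V4 - V1 - V9: max(6, 7, 3, 7, 6, 7) = 7
V5 - V6 - V2 - V1 - V9: max(6, 7, 5, 7) = 7
V5 - V6 - V2 - V7 - V4 - V9: max(6, 7, 3, 7, 1) = 7
V5 - V6 - V2 - V1 - V4 - V9: max(6, 7, 5, 6, 1) = 7
V5 - V6 - V9: max(6, 3) = 6
V5 - V6 - V2 - V9: max(6, 7, 6) = 7
Smallest bottleneck: 6.

6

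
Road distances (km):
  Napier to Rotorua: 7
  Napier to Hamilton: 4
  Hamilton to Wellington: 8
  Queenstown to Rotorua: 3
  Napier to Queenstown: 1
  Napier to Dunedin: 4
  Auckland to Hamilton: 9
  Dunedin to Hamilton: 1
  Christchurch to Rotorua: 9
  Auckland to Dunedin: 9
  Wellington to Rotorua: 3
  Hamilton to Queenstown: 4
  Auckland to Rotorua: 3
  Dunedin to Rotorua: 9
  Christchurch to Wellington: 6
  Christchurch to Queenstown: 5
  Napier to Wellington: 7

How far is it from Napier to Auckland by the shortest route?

7

Checking several routes:
Napier → Wellington → Rotorua → Auckland: 7 + 3 + 3 = 13
Napier → Rotorua → Auckland: 7 + 3 = 10
Napier → Dunedin → Auckland: 4 + 9 = 13
Napier → Queenstown → Rotorua → Auckland: 1 + 3 + 3 = 7
Napier → Hamilton → Auckland: 4 + 9 = 13
Napier → Queenstown → Hamilton → Auckland: 1 + 4 + 9 = 14
The minimum is 7 km.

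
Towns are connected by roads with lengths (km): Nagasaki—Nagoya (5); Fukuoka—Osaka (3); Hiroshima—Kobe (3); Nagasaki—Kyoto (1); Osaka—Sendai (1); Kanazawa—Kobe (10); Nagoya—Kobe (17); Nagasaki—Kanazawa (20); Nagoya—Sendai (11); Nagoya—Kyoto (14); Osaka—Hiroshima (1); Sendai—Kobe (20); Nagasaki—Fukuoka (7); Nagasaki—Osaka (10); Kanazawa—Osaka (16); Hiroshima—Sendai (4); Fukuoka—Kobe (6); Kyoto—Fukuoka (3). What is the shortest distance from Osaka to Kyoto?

6

Checking several routes:
Osaka - Fukuoka - Nagasaki - Kyoto: 3 + 7 + 1 = 11
Osaka - Sendai - Hiroshima - Kobe - Fukuoka - Kyoto: 1 + 4 + 3 + 6 + 3 = 17
Osaka - Sendai - Nagoya - Nagasaki - Kyoto: 1 + 11 + 5 + 1 = 18
Osaka - Hiroshima - Kobe - Fukuoka - Kyoto: 1 + 3 + 6 + 3 = 13
Osaka - Nagasaki - Kyoto: 10 + 1 = 11
Osaka - Fukuoka - Kyoto: 3 + 3 = 6
Shortest: 6 km.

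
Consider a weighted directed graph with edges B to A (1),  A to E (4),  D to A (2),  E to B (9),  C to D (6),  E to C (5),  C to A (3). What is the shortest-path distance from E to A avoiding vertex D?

Paths from E to A avoiding D:
E-C-A: 5 + 3 = 8
E-B-A: 9 + 1 = 10
The minimum is 8.

8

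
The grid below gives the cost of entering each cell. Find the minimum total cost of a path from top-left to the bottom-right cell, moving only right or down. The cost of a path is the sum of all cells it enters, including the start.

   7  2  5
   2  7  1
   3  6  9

Best path: [0,0]→[0,1]→[0,2]→[1,2]→[2,2]
Cost: 7 + 2 + 5 + 1 + 9 = 24

24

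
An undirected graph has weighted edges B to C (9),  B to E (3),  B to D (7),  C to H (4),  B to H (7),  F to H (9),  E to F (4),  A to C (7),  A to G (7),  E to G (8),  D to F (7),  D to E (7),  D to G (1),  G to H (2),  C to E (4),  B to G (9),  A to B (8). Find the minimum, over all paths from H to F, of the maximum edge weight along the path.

4

Comparing a few candidate routes:
H→G→A→C→E→B→D→F: max(2, 7, 7, 4, 3, 7, 7) = 7
H→C→E→F: max(4, 4, 4) = 4
H→G→A→C→E→F: max(2, 7, 7, 4, 4) = 7
Smallest bottleneck: 4.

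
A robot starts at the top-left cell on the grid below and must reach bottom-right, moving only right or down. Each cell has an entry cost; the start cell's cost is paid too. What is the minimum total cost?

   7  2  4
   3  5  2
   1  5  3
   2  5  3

21

One optimal route is [0,0]→[0,1]→[0,2]→[1,2]→[2,2]→[3,2].
Its cost is 7 + 2 + 4 + 2 + 3 + 3 = 21.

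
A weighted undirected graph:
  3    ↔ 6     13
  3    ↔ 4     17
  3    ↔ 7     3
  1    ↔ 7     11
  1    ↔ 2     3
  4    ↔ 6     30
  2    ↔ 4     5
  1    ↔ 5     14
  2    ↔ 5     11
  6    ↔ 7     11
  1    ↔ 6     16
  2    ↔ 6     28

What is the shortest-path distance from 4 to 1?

A few of the 4→1 routes:
4 -> 6 -> 1: 30 + 16 = 46
4 -> 3 -> 7 -> 1: 17 + 3 + 11 = 31
4 -> 2 -> 1: 5 + 3 = 8
4 -> 3 -> 7 -> 6 -> 1: 17 + 3 + 11 + 16 = 47
4 -> 2 -> 5 -> 1: 5 + 11 + 14 = 30
4 -> 3 -> 6 -> 1: 17 + 13 + 16 = 46
Shortest: 8.

8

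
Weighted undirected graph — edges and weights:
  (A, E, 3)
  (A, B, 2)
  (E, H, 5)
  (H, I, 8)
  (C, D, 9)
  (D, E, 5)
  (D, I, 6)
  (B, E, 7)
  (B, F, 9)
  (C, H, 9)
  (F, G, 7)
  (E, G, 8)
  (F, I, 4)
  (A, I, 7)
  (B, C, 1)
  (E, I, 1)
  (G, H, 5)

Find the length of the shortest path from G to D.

Checking several routes:
G-E-D: 8 + 5 = 13
G-H-E-D: 5 + 5 + 5 = 15
G-F-I-D: 7 + 4 + 6 = 17
G-F-I-E-D: 7 + 4 + 1 + 5 = 17
G-E-I-D: 8 + 1 + 6 = 15
G-H-E-I-D: 5 + 5 + 1 + 6 = 17
Best route has total 13.

13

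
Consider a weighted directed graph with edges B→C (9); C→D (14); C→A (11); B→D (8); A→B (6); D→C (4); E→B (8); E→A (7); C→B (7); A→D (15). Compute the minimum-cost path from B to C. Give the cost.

9

Routes from B to C:
B → C: 9
B → D → C: 8 + 4 = 12
The minimum is 9.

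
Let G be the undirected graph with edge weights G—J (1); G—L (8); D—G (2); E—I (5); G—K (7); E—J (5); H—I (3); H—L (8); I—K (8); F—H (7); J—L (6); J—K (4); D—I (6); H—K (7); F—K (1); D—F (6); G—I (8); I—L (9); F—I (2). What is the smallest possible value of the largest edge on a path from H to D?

Checking several routes:
H -> I -> D: max(3, 6) = 6
H -> I -> E -> J -> G -> D: max(3, 5, 5, 1, 2) = 5
H -> I -> F -> K -> G -> D: max(3, 2, 1, 7, 2) = 7
H -> I -> F -> K -> J -> G -> D: max(3, 2, 1, 4, 1, 2) = 4
H -> I -> F -> D: max(3, 2, 6) = 6
H -> I -> E -> J -> K -> F -> D: max(3, 5, 5, 4, 1, 6) = 6
Smallest bottleneck: 4.

4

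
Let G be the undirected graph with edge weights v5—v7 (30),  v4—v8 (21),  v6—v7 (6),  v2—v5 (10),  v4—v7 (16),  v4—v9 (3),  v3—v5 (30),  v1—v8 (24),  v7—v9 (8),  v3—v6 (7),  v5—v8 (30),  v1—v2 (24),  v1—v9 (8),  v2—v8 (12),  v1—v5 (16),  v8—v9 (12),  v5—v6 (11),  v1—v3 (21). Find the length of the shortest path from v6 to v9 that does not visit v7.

A few of the v6→v9 routes:
v6-v5-v1-v9: 11 + 16 + 8 = 35
v6-v5-v2-v1-v9: 11 + 10 + 24 + 8 = 53
v6-v5-v8-v9: 11 + 30 + 12 = 53
v6-v3-v1-v9: 7 + 21 + 8 = 36
v6-v5-v2-v8-v9: 11 + 10 + 12 + 12 = 45
Best route has total 35.

35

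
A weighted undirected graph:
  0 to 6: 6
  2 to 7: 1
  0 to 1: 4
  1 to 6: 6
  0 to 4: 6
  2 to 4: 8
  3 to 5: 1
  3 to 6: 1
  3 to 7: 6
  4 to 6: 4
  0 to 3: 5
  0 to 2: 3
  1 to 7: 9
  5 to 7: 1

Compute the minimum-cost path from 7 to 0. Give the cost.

A few of the 7→0 routes:
7 → 5 → 3 → 6 → 0: 1 + 1 + 1 + 6 = 9
7 → 2 → 0: 1 + 3 = 4
7 → 5 → 3 → 0: 1 + 1 + 5 = 7
Shortest: 4.

4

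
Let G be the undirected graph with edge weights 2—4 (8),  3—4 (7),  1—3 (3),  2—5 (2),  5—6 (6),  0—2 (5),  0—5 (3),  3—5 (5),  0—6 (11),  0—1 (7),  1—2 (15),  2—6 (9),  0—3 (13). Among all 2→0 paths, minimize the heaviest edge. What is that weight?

3

Checking several routes:
2 - 0: max(5) = 5
2 - 5 - 3 - 1 - 0: max(2, 5, 3, 7) = 7
2 - 5 - 0: max(2, 3) = 3
The minimum achievable maximum is 3.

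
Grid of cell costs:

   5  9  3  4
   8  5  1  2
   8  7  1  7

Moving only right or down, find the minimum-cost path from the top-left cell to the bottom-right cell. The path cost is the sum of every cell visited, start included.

Best path: r0c0→r0c1→r0c2→r1c2→r2c2→r2c3
Cost: 5 + 9 + 3 + 1 + 1 + 7 = 26
(Top row then right column would cost 30.)

26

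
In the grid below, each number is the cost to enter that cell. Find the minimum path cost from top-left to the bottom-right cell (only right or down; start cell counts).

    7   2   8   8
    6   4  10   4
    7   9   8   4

Cheapest: r0c0 -> r0c1 -> r1c1 -> r1c2 -> r1c3 -> r2c3
  7 + 2 + 4 + 10 + 4 + 4 = 31

31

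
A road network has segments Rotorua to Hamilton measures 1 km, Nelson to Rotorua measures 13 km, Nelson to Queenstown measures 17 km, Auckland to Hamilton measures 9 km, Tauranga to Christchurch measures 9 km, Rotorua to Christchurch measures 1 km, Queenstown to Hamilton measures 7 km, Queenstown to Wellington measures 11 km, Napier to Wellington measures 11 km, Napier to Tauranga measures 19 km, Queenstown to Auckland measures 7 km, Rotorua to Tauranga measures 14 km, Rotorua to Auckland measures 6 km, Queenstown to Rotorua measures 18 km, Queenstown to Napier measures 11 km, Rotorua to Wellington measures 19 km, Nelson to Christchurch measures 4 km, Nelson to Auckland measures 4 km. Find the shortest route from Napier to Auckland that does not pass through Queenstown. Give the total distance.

Checking several routes:
Napier → Tauranga → Christchurch → Rotorua → Auckland: 19 + 9 + 1 + 6 = 35
Napier → Tauranga → Christchurch → Nelson → Auckland: 19 + 9 + 4 + 4 = 36
Napier → Wellington → Rotorua → Auckland: 11 + 19 + 6 = 36
Best route has total 35 km.

35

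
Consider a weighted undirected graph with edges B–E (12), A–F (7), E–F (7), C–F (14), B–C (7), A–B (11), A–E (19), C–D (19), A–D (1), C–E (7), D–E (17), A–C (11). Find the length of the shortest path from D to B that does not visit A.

A few of the D→B routes:
D→E→C→B: 17 + 7 + 7 = 31
D→E→B: 17 + 12 = 29
D→C→B: 19 + 7 = 26
Best route has total 26.

26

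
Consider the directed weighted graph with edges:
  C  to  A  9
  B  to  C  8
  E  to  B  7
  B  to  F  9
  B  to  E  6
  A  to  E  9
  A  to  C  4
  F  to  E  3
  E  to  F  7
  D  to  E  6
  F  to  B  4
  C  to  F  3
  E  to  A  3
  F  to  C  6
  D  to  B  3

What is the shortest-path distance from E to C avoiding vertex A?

13

Some routes from E to C avoiding A:
E → F → C: 7 + 6 = 13
E → F → B → C: 7 + 4 + 8 = 19
E → B → C: 7 + 8 = 15
Best route has total 13.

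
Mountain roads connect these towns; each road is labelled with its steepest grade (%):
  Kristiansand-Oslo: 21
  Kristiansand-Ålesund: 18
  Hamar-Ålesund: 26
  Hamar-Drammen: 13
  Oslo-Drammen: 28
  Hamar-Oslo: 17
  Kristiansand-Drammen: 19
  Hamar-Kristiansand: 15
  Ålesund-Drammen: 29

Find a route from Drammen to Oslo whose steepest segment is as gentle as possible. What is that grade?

17

Checking several routes:
Drammen -> Hamar -> Oslo: max(13, 17) = 17
Drammen -> Hamar -> Kristiansand -> Oslo: max(13, 15, 21) = 21
Drammen -> Kristiansand -> Oslo: max(19, 21) = 21
Drammen -> Kristiansand -> Hamar -> Oslo: max(19, 15, 17) = 19
The minimum achievable maximum is 17%.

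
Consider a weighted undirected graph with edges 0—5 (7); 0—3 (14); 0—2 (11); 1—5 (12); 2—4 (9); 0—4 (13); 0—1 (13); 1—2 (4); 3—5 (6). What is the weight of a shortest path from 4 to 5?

Comparing a few candidate routes:
4 - 2 - 1 - 5: 9 + 4 + 12 = 25
4 - 0 - 3 - 5: 13 + 14 + 6 = 33
4 - 2 - 1 - 0 - 5: 9 + 4 + 13 + 7 = 33
4 - 2 - 0 - 5: 9 + 11 + 7 = 27
4 - 0 - 5: 13 + 7 = 20
Shortest: 20.

20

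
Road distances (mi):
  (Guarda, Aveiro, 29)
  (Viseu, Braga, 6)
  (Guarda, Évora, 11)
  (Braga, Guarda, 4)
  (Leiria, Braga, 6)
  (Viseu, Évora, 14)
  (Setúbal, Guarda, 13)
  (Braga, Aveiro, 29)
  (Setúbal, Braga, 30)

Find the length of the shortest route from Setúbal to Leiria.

23

Candidate routes:
Setúbal - Guarda - Braga - Leiria: 13 + 4 + 6 = 23
Setúbal - Guarda - Évora - Viseu - Braga - Leiria: 13 + 11 + 14 + 6 + 6 = 50
Setúbal - Guarda - Aveiro - Braga - Leiria: 13 + 29 + 29 + 6 = 77
Setúbal - Braga - Leiria: 30 + 6 = 36
The minimum is 23 mi.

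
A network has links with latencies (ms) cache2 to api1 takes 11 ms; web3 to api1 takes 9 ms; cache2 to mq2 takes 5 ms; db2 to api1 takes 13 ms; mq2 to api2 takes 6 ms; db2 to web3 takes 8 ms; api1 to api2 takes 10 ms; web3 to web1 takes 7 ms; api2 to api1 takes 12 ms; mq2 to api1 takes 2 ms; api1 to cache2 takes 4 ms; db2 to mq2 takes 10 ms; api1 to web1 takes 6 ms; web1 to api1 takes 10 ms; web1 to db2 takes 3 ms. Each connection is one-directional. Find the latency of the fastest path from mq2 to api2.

6

Candidate routes:
mq2 → api2: 6
mq2 → api1 → api2: 2 + 10 = 12
Best route has total 6 ms.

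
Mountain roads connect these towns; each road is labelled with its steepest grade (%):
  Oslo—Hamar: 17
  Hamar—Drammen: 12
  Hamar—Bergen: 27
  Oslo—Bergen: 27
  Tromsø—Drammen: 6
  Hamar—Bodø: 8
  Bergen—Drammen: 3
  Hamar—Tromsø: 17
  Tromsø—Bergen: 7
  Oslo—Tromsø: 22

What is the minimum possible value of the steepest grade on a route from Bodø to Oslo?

17

Comparing a few candidate routes:
Bodø -> Hamar -> Drammen -> Tromsø -> Oslo: max(8, 12, 6, 22) = 22
Bodø -> Hamar -> Oslo: max(8, 17) = 17
Bodø -> Hamar -> Drammen -> Bergen -> Tromsø -> Oslo: max(8, 12, 3, 7, 22) = 22
Bodø -> Hamar -> Tromsø -> Oslo: max(8, 17, 22) = 22
The minimum achievable maximum is 17%.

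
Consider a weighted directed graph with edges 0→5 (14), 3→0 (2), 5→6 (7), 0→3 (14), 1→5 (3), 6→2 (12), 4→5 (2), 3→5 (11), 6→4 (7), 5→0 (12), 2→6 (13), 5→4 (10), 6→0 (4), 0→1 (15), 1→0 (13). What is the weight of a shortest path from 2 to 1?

Candidate routes:
2→6→0→1: 13 + 4 + 15 = 32
2→6→4→5→0→1: 13 + 7 + 2 + 12 + 15 = 49
The minimum is 32.

32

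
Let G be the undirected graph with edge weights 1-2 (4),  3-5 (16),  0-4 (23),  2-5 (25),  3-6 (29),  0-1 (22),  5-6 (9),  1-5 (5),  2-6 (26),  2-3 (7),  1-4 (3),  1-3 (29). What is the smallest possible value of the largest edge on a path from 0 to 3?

A few of the 0→3 routes:
0 -> 1 -> 5 -> 3: max(22, 5, 16) = 22
0 -> 1 -> 2 -> 3: max(22, 4, 7) = 22
0 -> 4 -> 1 -> 2 -> 3: max(23, 3, 4, 7) = 23
The minimum achievable maximum is 22.

22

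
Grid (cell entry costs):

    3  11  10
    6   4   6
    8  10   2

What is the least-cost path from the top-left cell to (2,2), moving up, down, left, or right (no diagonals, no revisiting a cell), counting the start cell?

Take [0,0] -> [1,0] -> [1,1] -> [1,2] -> [2,2] for a total of 3 + 6 + 4 + 6 + 2 = 21.

21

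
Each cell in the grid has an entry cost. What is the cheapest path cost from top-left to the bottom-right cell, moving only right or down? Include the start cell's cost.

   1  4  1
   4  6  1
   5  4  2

9

Best path: (0,0) → (0,1) → (0,2) → (1,2) → (2,2)
Cost: 1 + 4 + 1 + 1 + 2 = 9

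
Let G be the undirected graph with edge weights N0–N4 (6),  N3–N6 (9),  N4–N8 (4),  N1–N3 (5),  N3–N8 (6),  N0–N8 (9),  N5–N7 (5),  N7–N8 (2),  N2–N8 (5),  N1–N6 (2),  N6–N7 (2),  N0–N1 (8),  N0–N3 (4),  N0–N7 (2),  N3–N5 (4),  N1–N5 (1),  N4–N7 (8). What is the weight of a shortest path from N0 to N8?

Comparing a few candidate routes:
N0 - N8: 9
N0 - N7 - N8: 2 + 2 = 4
N0 - N4 - N8: 6 + 4 = 10
N0 - N3 - N8: 4 + 6 = 10
The minimum is 4.

4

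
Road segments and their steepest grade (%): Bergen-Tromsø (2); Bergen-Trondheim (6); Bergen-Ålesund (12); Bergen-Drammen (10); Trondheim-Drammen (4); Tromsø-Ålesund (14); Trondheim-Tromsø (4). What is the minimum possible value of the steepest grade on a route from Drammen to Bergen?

4

Paths from Drammen to Bergen:
Drammen - Bergen: max(10) = 10
Drammen - Trondheim - Tromsø - Bergen: max(4, 4, 2) = 4
Drammen - Trondheim - Bergen: max(4, 6) = 6
Drammen - Trondheim - Tromsø - Ålesund - Bergen: max(4, 4, 14, 12) = 14
Best route has worst link 4%.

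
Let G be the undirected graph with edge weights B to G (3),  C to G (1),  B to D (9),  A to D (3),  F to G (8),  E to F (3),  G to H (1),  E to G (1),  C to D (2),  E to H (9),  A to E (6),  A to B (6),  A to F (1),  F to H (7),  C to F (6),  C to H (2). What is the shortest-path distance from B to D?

6

Some routes from B to D:
B -> D: 9
B -> G -> C -> D: 3 + 1 + 2 = 6
B -> G -> H -> C -> D: 3 + 1 + 2 + 2 = 8
The minimum is 6.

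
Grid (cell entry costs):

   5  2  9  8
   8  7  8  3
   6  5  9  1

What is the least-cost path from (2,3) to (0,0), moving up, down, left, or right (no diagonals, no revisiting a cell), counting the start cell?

26

Cheapest: r2c3→r1c3→r1c2→r1c1→r0c1→r0c0
  1 + 3 + 8 + 7 + 2 + 5 = 26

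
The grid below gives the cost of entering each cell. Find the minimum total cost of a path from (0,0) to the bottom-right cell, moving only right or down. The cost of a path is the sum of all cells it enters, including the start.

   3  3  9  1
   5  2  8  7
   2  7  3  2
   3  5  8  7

27

Best path: r0c0 → r0c1 → r1c1 → r2c1 → r2c2 → r2c3 → r3c3
Cost: 3 + 3 + 2 + 7 + 3 + 2 + 7 = 27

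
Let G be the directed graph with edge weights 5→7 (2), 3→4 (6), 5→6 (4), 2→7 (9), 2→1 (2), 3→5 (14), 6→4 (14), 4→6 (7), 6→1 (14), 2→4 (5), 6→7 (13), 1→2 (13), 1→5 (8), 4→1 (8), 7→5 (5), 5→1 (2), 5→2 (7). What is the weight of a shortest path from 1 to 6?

12

Candidate routes:
1→2→4→6: 13 + 5 + 7 = 25
1→2→7→5→6: 13 + 9 + 5 + 4 = 31
1→5→2→4→6: 8 + 7 + 5 + 7 = 27
1→5→6: 8 + 4 = 12
The minimum is 12.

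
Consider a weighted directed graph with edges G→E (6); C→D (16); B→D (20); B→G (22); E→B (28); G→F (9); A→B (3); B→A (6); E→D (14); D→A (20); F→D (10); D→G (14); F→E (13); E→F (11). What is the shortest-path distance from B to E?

28

Paths from B to E:
B -> G -> E: 22 + 6 = 28
B -> D -> G -> E: 20 + 14 + 6 = 40
B -> D -> G -> F -> E: 20 + 14 + 9 + 13 = 56
B -> G -> F -> E: 22 + 9 + 13 = 44
The minimum is 28.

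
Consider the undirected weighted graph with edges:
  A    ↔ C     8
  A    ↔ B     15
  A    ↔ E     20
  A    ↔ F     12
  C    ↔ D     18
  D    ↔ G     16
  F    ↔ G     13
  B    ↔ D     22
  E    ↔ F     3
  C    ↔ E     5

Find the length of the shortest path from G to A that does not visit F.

Candidate routes:
G -> D -> C -> E -> A: 16 + 18 + 5 + 20 = 59
G -> D -> B -> A: 16 + 22 + 15 = 53
G -> D -> C -> A: 16 + 18 + 8 = 42
Shortest: 42.

42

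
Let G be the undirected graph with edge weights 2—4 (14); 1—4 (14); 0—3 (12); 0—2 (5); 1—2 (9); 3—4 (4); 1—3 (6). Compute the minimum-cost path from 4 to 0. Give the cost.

Some routes from 4 to 0:
4 - 3 - 1 - 2 - 0: 4 + 6 + 9 + 5 = 24
4 - 2 - 0: 14 + 5 = 19
4 - 3 - 0: 4 + 12 = 16
The minimum is 16.

16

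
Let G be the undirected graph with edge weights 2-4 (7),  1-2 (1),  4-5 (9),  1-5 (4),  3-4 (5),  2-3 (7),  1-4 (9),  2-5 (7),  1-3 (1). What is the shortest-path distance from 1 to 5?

4

Checking several routes:
1→3→2→5: 1 + 7 + 7 = 15
1→3→4→5: 1 + 5 + 9 = 15
1→2→4→5: 1 + 7 + 9 = 17
1→2→5: 1 + 7 = 8
1→5: 4
Best route has total 4.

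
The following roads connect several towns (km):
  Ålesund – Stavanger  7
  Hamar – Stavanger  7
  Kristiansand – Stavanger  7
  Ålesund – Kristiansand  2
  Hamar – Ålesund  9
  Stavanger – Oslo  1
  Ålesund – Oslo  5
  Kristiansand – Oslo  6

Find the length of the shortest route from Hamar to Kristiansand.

A few of the Hamar→Kristiansand routes:
Hamar - Stavanger - Kristiansand: 7 + 7 = 14
Hamar - Stavanger - Oslo - Kristiansand: 7 + 1 + 6 = 14
Hamar - Ålesund - Kristiansand: 9 + 2 = 11
The minimum is 11 km.

11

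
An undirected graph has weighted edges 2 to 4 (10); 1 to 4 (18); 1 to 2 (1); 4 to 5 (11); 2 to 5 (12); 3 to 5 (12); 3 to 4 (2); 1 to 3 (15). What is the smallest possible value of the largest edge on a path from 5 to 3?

Comparing a few candidate routes:
5→2→4→3: max(12, 10, 2) = 12
5→4→2→1→3: max(11, 10, 1, 15) = 15
5→4→3: max(11, 2) = 11
5→2→1→3: max(12, 1, 15) = 15
5→3: max(12) = 12
The minimum achievable maximum is 11.

11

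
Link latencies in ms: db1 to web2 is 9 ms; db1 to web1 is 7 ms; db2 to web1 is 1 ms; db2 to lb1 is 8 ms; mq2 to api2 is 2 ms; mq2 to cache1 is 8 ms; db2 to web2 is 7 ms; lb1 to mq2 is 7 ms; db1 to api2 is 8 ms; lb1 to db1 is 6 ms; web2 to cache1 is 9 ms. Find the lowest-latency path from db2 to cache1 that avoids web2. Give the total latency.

Paths from db2 to cache1 avoiding web2:
db2→web1→db1→lb1→mq2→cache1: 1 + 7 + 6 + 7 + 8 = 29
db2→web1→db1→api2→mq2→cache1: 1 + 7 + 8 + 2 + 8 = 26
db2→lb1→mq2→cache1: 8 + 7 + 8 = 23
db2→lb1→db1→api2→mq2→cache1: 8 + 6 + 8 + 2 + 8 = 32
Best route has total 23 ms.

23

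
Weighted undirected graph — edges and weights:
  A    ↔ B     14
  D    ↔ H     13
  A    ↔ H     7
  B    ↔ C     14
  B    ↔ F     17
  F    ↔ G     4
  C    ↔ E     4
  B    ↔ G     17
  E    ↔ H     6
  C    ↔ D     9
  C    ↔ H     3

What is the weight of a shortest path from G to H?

34

Checking several routes:
G → B → A → H: 17 + 14 + 7 = 38
G → B → C → H: 17 + 14 + 3 = 34
G → B → C → E → H: 17 + 14 + 4 + 6 = 41
G → F → B → A → H: 4 + 17 + 14 + 7 = 42
G → F → B → C → H: 4 + 17 + 14 + 3 = 38
The minimum is 34.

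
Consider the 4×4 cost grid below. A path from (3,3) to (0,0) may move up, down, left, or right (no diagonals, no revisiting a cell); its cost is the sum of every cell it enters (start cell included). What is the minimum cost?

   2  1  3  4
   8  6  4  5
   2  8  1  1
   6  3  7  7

Take r3c3 r2c3 r2c2 r1c2 r0c2 r0c1 r0c0 for a total of 7 + 1 + 1 + 4 + 3 + 1 + 2 = 19.

19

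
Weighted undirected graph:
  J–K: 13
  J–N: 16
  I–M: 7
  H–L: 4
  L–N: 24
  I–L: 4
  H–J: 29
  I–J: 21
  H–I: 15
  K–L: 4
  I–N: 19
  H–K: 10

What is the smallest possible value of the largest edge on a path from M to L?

7

Checking several routes:
M→I→H→L: max(7, 15, 4) = 15
M→I→N→J→K→L: max(7, 19, 16, 13, 4) = 19
M→I→H→K→L: max(7, 15, 10, 4) = 15
M→I→L: max(7, 4) = 7
Smallest bottleneck: 7.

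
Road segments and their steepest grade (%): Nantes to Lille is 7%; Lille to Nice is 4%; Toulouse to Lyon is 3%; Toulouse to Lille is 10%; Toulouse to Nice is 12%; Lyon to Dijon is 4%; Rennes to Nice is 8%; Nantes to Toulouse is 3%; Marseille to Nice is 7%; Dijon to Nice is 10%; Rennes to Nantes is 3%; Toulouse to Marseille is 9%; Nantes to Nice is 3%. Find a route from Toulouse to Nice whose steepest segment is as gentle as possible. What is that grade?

3

Checking several routes:
Toulouse - Nantes - Nice: max(3, 3) = 3
Toulouse - Nantes - Rennes - Nice: max(3, 3, 8) = 8
Toulouse - Nantes - Lille - Nice: max(3, 7, 4) = 7
The minimum achievable maximum is 3%.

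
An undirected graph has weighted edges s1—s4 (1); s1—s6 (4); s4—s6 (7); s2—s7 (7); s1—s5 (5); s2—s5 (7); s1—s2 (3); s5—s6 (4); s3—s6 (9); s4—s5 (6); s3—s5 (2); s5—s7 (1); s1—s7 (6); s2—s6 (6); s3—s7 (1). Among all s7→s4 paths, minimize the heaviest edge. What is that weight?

4

Checking several routes:
s7-s3-s5-s1-s4: max(1, 2, 5, 1) = 5
s7-s3-s5-s6-s1-s4: max(1, 2, 4, 4, 1) = 4
s7-s5-s6-s1-s4: max(1, 4, 4, 1) = 4
The minimum achievable maximum is 4.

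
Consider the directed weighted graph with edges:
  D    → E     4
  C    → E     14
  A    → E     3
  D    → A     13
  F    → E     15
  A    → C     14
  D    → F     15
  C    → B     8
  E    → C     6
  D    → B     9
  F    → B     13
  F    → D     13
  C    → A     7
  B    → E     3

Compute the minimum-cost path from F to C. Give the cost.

21

Routes from F to C:
F -> D -> E -> C: 13 + 4 + 6 = 23
F -> E -> C: 15 + 6 = 21
F -> B -> E -> C: 13 + 3 + 6 = 22
F -> D -> B -> E -> C: 13 + 9 + 3 + 6 = 31
F -> D -> A -> E -> C: 13 + 13 + 3 + 6 = 35
F -> D -> A -> C: 13 + 13 + 14 = 40
Best route has total 21.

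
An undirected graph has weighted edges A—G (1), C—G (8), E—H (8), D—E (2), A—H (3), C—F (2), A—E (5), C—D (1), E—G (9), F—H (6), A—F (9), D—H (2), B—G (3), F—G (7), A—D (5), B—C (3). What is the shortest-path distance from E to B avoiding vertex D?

Checking several routes:
E-H-A-G-B: 8 + 3 + 1 + 3 = 15
E-G-B: 9 + 3 = 12
E-A-G-B: 5 + 1 + 3 = 9
Shortest: 9.

9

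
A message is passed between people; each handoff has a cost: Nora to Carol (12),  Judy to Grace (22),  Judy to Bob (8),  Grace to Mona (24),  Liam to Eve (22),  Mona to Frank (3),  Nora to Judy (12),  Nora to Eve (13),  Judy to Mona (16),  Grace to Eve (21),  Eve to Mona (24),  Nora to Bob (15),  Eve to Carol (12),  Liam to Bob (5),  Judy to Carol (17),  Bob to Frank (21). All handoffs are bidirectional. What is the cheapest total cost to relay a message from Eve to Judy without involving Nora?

29

Some routes from Eve to Judy avoiding Nora:
Eve→Carol→Judy: 12 + 17 = 29
Eve→Grace→Judy: 21 + 22 = 43
Eve→Liam→Bob→Judy: 22 + 5 + 8 = 35
Eve→Mona→Judy: 24 + 16 = 40
The minimum is 29.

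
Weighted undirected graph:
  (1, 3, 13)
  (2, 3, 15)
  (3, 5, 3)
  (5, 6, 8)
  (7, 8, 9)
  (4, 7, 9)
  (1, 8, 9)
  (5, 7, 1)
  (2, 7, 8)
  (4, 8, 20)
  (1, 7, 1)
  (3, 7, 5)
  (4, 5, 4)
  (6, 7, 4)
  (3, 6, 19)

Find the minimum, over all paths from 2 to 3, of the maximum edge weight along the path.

8

Checking several routes:
2 -> 7 -> 6 -> 5 -> 3: max(8, 4, 8, 3) = 8
2 -> 7 -> 4 -> 5 -> 3: max(8, 9, 4, 3) = 9
2 -> 7 -> 1 -> 3: max(8, 1, 13) = 13
2 -> 7 -> 3: max(8, 5) = 8
2 -> 7 -> 5 -> 3: max(8, 1, 3) = 8
2 -> 7 -> 8 -> 1 -> 3: max(8, 9, 9, 13) = 13
The minimum achievable maximum is 8.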